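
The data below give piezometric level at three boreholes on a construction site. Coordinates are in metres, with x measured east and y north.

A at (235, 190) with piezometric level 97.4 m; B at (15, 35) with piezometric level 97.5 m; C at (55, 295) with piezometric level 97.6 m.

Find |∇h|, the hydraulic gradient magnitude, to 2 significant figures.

With h = a·x + b·y + c and A as origin, the differences give:
  (-220)·a + (-155)·b = +0.1
  (-180)·a + 105·b = +0.2
Eliminate b (×105 and ×(-155), subtract): -51000·a = 41.50 → a = ∂h/∂x = -0.0008137
Back-substitute: b = ∂h/∂y = +0.0005098.
|∇h| = √(-0.0008137² + 0.0005098²) = 0.0009602

0.00096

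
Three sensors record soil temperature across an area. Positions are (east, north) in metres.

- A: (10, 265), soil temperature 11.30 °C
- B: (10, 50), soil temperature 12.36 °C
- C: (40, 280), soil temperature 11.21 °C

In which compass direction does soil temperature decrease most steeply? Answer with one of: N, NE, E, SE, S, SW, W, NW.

Three-point gradient (reference A): Δ to B = (0, -215, +1.06), Δ to C = (30, 15, -0.09).
∂T/∂x = -0.0005349, ∂T/∂y = -0.004930 (det = 6450).
Steepest decrease is along −∇f = (+0.0005349 E, +0.004930 N) → north.

N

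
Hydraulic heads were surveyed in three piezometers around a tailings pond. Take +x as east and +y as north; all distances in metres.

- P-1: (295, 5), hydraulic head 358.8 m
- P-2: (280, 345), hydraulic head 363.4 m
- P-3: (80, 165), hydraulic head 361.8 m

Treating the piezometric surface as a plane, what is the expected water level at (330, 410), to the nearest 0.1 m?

364.1 m

Three-point gradient (reference P-1): Δ to P-2 = (-15, 340, +4.6), Δ to P-3 = (-215, 160, +3.0).
∂h/∂x = -0.004017, ∂h/∂y = +0.01335 (det = 70700).
h(330, 410) = 358.8 + (-0.004017)·(35) + (+0.01335)·(405) = 358.8 -0.141 +5.408 = 364.067 m.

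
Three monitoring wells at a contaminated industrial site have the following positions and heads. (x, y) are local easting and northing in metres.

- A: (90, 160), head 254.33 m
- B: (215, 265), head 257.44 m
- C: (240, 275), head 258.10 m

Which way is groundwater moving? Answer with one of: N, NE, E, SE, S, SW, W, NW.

W

With h = a·x + b·y + c and A as origin, the differences give:
  125·a + 105·b = +3.11
  150·a + 115·b = +3.77
Eliminate b (×115 and ×105, subtract): -1375·a = -38.200 → a = ∂h/∂x = +0.02778
Back-substitute: b = ∂h/∂y = -0.003455.
Flow = −∇h = (-0.02778 east, +0.003455 north), which points west.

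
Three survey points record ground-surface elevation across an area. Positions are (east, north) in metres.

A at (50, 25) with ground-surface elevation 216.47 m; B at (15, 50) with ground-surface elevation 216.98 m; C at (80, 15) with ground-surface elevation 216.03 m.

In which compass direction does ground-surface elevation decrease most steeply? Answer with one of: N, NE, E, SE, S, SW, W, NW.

E

With z = a·x + b·y + c and A as origin, the differences give:
  (-35)·a + 25·b = +0.51
  30·a + (-10)·b = -0.44
Eliminate b (×(-10) and ×25, subtract): -400·a = 5.900 → a = ∂z/∂x = -0.01475
Back-substitute: b = ∂z/∂y = -0.0002500.
Steepest decrease is along −∇f = (+0.01475 E, +0.0002500 N) → east.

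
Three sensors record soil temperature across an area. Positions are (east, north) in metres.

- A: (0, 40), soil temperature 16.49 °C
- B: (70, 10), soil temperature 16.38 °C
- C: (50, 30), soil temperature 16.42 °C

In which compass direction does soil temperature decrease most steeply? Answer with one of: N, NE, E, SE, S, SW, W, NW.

SE

With T = a·x + b·y + c and A as origin, the differences give:
  70·a + (-30)·b = -0.11
  50·a + (-10)·b = -0.07
Eliminate b (×(-10) and ×(-30), subtract): 800·a = -1.000 → a = ∂T/∂x = -0.001250
Back-substitute: b = ∂T/∂y = +0.0007500.
Steepest decrease is along −∇f = (+0.001250 E, -0.0007500 N) → southeast.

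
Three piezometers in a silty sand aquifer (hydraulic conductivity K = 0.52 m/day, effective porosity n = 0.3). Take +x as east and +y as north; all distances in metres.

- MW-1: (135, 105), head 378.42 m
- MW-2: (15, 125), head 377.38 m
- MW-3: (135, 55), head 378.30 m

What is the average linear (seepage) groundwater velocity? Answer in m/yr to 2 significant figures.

Taking MW-1 as reference: MW-2−MW-1 = (-120, 20, -1.04); MW-3−MW-1 = (0, -50, -0.12).
Solve a·Δx + b·Δy = Δh: det = (-120)·(-50) − 0·20 = 6000.
∂h/∂x = [(-1.04)·(-50) − (-0.12)·20] / 6000 = +0.009067
∂h/∂y = [(-120)·(-0.12) − 0·(-1.04)] / 6000 = +0.002400
|∇h| = √(0.009067² + 0.002400²) = 0.009379
Seepage velocity v = K·i/n = 0.52 × 0.009379 / 0.3 = 0.01626 m/day = 5.939 m/yr.

5.9 m/yr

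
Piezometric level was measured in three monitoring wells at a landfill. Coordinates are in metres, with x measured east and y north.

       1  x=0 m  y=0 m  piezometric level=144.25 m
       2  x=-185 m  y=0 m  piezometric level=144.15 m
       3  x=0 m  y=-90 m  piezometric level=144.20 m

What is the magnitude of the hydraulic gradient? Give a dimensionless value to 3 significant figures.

∂h/∂x = (144.15 − 144.25) / (-185 − 0) = +0.0005405
∂h/∂y = (144.20 − 144.25) / (-90 − 0) = +0.0005556
|∇h| = √(0.0005405² + 0.0005556²) = 0.0007751

0.000775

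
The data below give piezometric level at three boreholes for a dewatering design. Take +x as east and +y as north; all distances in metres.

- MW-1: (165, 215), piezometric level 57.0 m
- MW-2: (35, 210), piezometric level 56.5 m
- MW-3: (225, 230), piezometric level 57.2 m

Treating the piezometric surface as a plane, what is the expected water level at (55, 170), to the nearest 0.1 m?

With h = a·x + b·y + c and MW-1 as origin, the differences give:
  (-130)·a + (-5)·b = -0.5
  60·a + 15·b = +0.2
Eliminate b (×15 and ×(-5), subtract): -1650·a = -6.50 → a = ∂h/∂x = +0.003939
Back-substitute: b = ∂h/∂y = -0.002424.
h(55, 170) = 57.0 + (+0.003939)·(-110) + (-0.002424)·(-45) = 57.0 -0.433 +0.109 = 56.676 m.

56.7 m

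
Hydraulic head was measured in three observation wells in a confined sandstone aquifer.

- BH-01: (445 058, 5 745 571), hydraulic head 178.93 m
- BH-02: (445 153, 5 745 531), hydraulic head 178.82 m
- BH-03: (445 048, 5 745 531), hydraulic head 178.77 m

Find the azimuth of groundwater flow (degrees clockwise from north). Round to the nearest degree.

187°

With h = a·x + b·y + c and BH-01 as origin, the differences give:
  95·a + (-40)·b = -0.11
  (-10)·a + (-40)·b = -0.16
Eliminate b (×(-40) and ×(-40), subtract): -4200·a = -2.000 → a = ∂h/∂x = +0.0004762
Back-substitute: b = ∂h/∂y = +0.003881.
Flow direction (−∇h) has components (-0.0004762 E, -0.003881 N).
Azimuth = atan2(E, N) = atan2(-0.0004762, -0.003881) = 187.0° ≈ 187°.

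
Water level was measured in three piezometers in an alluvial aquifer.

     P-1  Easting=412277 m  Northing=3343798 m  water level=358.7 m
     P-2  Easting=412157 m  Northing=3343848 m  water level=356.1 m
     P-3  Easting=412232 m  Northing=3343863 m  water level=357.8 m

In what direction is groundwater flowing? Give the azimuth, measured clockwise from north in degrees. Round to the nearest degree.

266°

Taking P-1 as reference: P-2−P-1 = (-120, 50, -2.6); P-3−P-1 = (-45, 65, -0.9).
Determinant of the coordinate differences = (-120)·65 − (-45)·50 = -5550.
∂h/∂x = [(-2.6)·65 − (-0.9)·50] / -5550 = +0.02234
∂h/∂y = [(-120)·(-0.9) − (-45)·(-2.6)] / -5550 = +0.001622
Flow direction (−∇h) has components (-0.02234 E, -0.001622 N).
Azimuth = atan2(E, N) = atan2(-0.02234, -0.001622) = 265.8° ≈ 266°.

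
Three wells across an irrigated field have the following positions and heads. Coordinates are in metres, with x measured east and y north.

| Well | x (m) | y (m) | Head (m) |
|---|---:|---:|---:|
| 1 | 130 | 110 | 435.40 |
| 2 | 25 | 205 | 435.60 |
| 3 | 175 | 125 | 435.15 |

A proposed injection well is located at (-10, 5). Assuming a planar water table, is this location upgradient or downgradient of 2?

upgradient

Taking 1 as reference: 2−1 = (-105, 95, +0.20); 3−1 = (45, 15, -0.25).
Solve a·Δx + b·Δy = Δh: det = (-105)·15 − 45·95 = -5850.
∂h/∂x = [(+0.20)·15 − (-0.25)·95] / -5850 = -0.004573
∂h/∂y = [(-105)·(-0.25) − 45·(+0.20)] / -5850 = -0.002949
Head at (-10, 5) = 435.40 + (-0.004573)·(-140) + (-0.002949)·(-105) = 436.35 m.
That is higher than the 435.60 m at 2, so the point is upgradient.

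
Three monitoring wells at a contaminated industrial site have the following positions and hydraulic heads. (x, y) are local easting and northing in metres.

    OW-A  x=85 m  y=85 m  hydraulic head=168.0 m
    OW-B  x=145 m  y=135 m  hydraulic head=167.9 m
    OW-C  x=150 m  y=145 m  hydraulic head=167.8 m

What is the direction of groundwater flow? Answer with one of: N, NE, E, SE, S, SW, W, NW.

Taking OW-A as reference: OW-B−OW-A = (60, 50, -0.1); OW-C−OW-A = (65, 60, -0.2).
Determinant of the coordinate differences = 60·60 − 65·50 = 350.
∂h/∂x = [(-0.1)·60 − (-0.2)·50] / 350 = +0.01143
∂h/∂y = [60·(-0.2) − 65·(-0.1)] / 350 = -0.01571
Flow = −∇h = (-0.01143 east, +0.01571 north), which points northwest.

NW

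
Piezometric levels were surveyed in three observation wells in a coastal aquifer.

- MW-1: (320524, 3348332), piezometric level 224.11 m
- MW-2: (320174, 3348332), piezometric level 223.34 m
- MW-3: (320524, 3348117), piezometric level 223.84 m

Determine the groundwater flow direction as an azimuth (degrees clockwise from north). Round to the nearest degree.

240°

∂h/∂x = (223.34 − 224.11) / (320174 − 320524) = +0.002200
∂h/∂y = (223.84 − 224.11) / (3348117 − 3348332) = +0.001256
Flow direction (−∇h) has components (-0.002200 E, -0.001256 N).
Azimuth = atan2(E, N) = atan2(-0.002200, -0.001256) = 240.3° ≈ 240°.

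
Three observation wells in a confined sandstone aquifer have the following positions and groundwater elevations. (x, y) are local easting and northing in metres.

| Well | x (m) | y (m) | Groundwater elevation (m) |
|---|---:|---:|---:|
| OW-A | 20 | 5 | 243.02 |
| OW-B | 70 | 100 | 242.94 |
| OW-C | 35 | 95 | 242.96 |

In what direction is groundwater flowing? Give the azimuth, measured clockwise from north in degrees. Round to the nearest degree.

040°

Differences from OW-A: to OW-B (Δx, Δy, Δh) = (50, 95, -0.08); to OW-C = (15, 90, -0.06).
Solve a·Δx + b·Δy = Δh: det = 50·90 − 15·95 = 3075.
∂h/∂x = [(-0.08)·90 − (-0.06)·95] / 3075 = -0.0004878
∂h/∂y = [50·(-0.06) − 15·(-0.08)] / 3075 = -0.0005854
Flow direction (−∇h) has components (+0.0004878 E, +0.0005854 N).
Azimuth = atan2(E, N) = atan2(+0.0004878, +0.0005854) = 39.8° ≈ 040°.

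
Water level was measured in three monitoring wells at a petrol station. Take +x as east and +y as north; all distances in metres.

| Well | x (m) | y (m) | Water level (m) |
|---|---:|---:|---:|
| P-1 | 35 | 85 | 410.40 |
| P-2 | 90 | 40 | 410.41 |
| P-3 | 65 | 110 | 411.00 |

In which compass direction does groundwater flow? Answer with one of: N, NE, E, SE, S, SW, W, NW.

SW

Taking P-1 as reference: P-2−P-1 = (55, -45, +0.01); P-3−P-1 = (30, 25, +0.60).
Solve a·Δx + b·Δy = Δh: det = 55·25 − 30·(-45) = 2725.
∂h/∂x = [(+0.01)·25 − (+0.60)·(-45)] / 2725 = +0.01000
∂h/∂y = [55·(+0.60) − 30·(+0.01)] / 2725 = +0.01200
Flow = −∇h = (-0.01000 east, -0.01200 north), which points southwest.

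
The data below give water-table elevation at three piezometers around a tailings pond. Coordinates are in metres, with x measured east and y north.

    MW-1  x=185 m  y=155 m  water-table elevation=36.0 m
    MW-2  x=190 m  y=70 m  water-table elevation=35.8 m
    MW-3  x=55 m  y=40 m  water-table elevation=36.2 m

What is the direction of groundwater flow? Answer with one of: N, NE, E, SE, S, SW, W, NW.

With h = a·x + b·y + c and MW-1 as origin, the differences give:
  5·a + (-85)·b = -0.2
  (-130)·a + (-115)·b = +0.2
Eliminate b (×(-115) and ×(-85), subtract): -11625·a = 40.00 → a = ∂h/∂x = -0.003441
Back-substitute: b = ∂h/∂y = +0.002151.
Flow = −∇h = (+0.003441 east, -0.002151 north), which points southeast.

SE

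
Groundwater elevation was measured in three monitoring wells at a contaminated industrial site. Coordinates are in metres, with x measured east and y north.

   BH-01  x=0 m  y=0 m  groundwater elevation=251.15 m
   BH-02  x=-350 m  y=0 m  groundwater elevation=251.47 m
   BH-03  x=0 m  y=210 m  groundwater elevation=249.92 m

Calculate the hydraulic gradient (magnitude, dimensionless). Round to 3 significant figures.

0.00593

∂h/∂x = (251.47 − 251.15) / (-350 − 0) = -0.0009143
∂h/∂y = (249.92 − 251.15) / (210 − 0) = -0.005857
|∇h| = √(-0.0009143² + -0.005857²) = 0.005928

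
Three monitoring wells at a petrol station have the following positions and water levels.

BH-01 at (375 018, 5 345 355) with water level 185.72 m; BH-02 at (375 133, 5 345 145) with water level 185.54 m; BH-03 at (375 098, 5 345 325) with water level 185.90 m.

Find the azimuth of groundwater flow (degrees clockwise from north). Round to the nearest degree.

With h = a·x + b·y + c and BH-01 as origin, the differences give:
  115·a + (-210)·b = -0.18
  80·a + (-30)·b = +0.18
Eliminate b (×(-30) and ×(-210), subtract): 13350·a = 43.200 → a = ∂h/∂x = +0.003236
Back-substitute: b = ∂h/∂y = +0.002629.
Flow direction (−∇h) has components (-0.003236 E, -0.002629 N).
Azimuth = atan2(E, N) = atan2(-0.003236, -0.002629) = 230.9° ≈ 231°.

231°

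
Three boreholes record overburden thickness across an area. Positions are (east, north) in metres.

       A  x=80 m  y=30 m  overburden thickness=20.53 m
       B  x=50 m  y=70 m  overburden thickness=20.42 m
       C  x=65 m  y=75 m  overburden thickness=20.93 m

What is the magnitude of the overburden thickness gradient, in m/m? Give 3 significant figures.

With d = a·x + b·y + c and A as origin, the differences give:
  (-30)·a + 40·b = -0.11
  (-15)·a + 45·b = +0.40
Eliminate b (×45 and ×40, subtract): -750·a = -20.950 → a = ∂d/∂x = +0.02793
Back-substitute: b = ∂d/∂y = +0.01820.
|∇f| = √(0.02793² + 0.01820²) = 0.03334 m/m

0.0333 m/m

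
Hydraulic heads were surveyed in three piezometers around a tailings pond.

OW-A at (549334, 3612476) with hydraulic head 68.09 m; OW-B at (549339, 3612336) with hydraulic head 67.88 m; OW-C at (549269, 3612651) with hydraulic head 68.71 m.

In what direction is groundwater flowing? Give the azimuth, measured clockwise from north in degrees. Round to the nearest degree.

102°

Differences from OW-A: to OW-B (Δx, Δy, Δh) = (5, -140, -0.21); to OW-C = (-65, 175, +0.62).
Determinant of the coordinate differences = 5·175 − (-65)·(-140) = -8225.
∂h/∂x = [(-0.21)·175 − (+0.62)·(-140)] / -8225 = -0.006085
∂h/∂y = [5·(+0.62) − (-65)·(-0.21)] / -8225 = +0.001283
Flow direction (−∇h) has components (+0.006085 E, -0.001283 N).
Azimuth = atan2(E, N) = atan2(+0.006085, -0.001283) = 101.9° ≈ 102°.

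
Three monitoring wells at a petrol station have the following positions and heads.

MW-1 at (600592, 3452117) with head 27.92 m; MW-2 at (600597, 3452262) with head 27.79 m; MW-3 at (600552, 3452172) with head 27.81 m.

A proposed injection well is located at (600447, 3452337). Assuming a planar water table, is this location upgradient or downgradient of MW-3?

Taking MW-1 as reference: MW-2−MW-1 = (5, 145, -0.13); MW-3−MW-1 = (-40, 55, -0.11).
Solve a·Δx + b·Δy = Δh: det = 5·55 − (-40)·145 = 6075.
∂h/∂x = [(-0.13)·55 − (-0.11)·145] / 6075 = +0.001449
∂h/∂y = [5·(-0.11) − (-40)·(-0.13)] / 6075 = -0.0009465
Head at (600447, 3452337) = 27.92 + (+0.001449)·(-145) + (-0.0009465)·(220) = 27.50 m.
That is lower than the 27.81 m at MW-3, so the point is downgradient.

downgradient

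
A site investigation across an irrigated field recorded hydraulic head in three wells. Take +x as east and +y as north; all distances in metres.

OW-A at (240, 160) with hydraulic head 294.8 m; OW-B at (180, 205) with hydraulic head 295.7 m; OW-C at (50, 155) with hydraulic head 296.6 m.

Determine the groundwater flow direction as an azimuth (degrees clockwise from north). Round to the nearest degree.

126°

Taking OW-A as reference: OW-B−OW-A = (-60, 45, +0.9); OW-C−OW-A = (-190, -5, +1.8).
Solve a·Δx + b·Δy = Δh: det = (-60)·(-5) − (-190)·45 = 8850.
∂h/∂x = [(+0.9)·(-5) − (+1.8)·45] / 8850 = -0.009661
∂h/∂y = [(-60)·(+1.8) − (-190)·(+0.9)] / 8850 = +0.007119
Flow direction (−∇h) has components (+0.009661 E, -0.007119 N).
Azimuth = atan2(E, N) = atan2(+0.009661, -0.007119) = 126.4° ≈ 126°.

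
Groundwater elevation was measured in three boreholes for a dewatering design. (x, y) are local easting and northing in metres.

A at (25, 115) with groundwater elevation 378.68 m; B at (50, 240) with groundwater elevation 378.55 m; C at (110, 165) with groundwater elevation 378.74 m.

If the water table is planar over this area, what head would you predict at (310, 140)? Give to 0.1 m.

Taking A as reference: B−A = (25, 125, -0.13); C−A = (85, 50, +0.06).
Determinant of the coordinate differences = 25·50 − 85·125 = -9375.
∂h/∂x = [(-0.13)·50 − (+0.06)·125] / -9375 = +0.001493
∂h/∂y = [25·(+0.06) − 85·(-0.13)] / -9375 = -0.001339
h(310, 140) = 378.68 + (+0.001493)·(285) + (-0.001339)·(25) = 378.68 +0.426 -0.033 = 379.072 m.

379.1 m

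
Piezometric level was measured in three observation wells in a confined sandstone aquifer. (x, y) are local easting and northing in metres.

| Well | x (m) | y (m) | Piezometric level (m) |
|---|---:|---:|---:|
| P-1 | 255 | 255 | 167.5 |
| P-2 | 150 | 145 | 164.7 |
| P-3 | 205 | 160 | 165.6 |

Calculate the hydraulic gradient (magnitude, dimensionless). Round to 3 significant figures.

With h = a·x + b·y + c and P-1 as origin, the differences give:
  (-105)·a + (-110)·b = -2.8
  (-50)·a + (-95)·b = -1.9
Eliminate b (×(-95) and ×(-110), subtract): 4475·a = 57.00 → a = ∂h/∂x = +0.01274
Back-substitute: b = ∂h/∂y = +0.01330.
|∇h| = √(0.01274² + 0.01330²) = 0.01842

0.0184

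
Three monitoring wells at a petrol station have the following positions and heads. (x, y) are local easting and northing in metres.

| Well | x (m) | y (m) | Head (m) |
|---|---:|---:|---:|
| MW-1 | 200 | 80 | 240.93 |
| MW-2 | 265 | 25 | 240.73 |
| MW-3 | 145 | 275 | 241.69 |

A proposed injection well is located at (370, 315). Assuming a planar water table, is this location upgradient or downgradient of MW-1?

Taking MW-1 as reference: MW-2−MW-1 = (65, -55, -0.20); MW-3−MW-1 = (-55, 195, +0.76).
Solve a·Δx + b·Δy = Δh: det = 65·195 − (-55)·(-55) = 9650.
∂h/∂x = [(-0.20)·195 − (+0.76)·(-55)] / 9650 = +0.0002902
∂h/∂y = [65·(+0.76) − (-55)·(-0.20)] / 9650 = +0.003979
Head at (370, 315) = 240.93 + (+0.0002902)·(170) + (+0.003979)·(235) = 241.91 m.
That is higher than the 240.93 m at MW-1, so the point is upgradient.

upgradient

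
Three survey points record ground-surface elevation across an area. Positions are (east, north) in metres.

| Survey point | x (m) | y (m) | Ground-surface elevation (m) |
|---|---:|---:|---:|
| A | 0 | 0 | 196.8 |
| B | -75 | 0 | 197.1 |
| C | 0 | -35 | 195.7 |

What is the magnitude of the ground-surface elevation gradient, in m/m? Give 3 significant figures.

∂z/∂x = (197.1 − 196.8) / (-75 − 0) = -0.004000
∂z/∂y = (195.7 − 196.8) / (-35 − 0) = +0.03143
|∇f| = √(-0.004000² + 0.03143²) = 0.03168 m/m

0.0317 m/m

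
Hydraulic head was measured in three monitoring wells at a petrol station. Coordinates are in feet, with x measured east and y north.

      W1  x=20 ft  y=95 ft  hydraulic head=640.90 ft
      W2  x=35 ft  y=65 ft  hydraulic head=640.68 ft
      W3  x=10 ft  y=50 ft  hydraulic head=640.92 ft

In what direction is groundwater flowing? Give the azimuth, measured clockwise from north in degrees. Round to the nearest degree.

With h = a·x + b·y + c and W1 as origin, the differences give:
  15·a + (-30)·b = -0.22
  (-10)·a + (-45)·b = +0.02
Eliminate b (×(-45) and ×(-30), subtract): -975·a = 10.500 → a = ∂h/∂x = -0.01077
Back-substitute: b = ∂h/∂y = +0.001949.
Flow direction (−∇h) has components (+0.01077 E, -0.001949 N).
Azimuth = atan2(E, N) = atan2(+0.01077, -0.001949) = 100.3° ≈ 100°.

100°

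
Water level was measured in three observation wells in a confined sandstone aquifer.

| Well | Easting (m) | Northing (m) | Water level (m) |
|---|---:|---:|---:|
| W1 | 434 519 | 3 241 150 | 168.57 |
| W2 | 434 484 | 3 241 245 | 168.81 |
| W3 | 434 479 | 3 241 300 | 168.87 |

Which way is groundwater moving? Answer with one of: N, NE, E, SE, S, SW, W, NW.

E

Three-point gradient (reference W1): Δ to W2 = (-35, 95, +0.24), Δ to W3 = (-40, 150, +0.30).
∂h/∂x = -0.005172, ∂h/∂y = +0.0006207 (det = -1450).
Flow = −∇h = (+0.005172 east, -0.0006207 north), which points east.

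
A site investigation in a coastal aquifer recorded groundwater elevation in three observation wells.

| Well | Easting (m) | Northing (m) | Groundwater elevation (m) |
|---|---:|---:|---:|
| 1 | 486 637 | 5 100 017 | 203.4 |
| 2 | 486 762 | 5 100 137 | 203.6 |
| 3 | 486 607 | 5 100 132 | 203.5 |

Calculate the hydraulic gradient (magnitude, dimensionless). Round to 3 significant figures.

Differences from 1: to 2 (Δx, Δy, Δh) = (125, 120, +0.2); to 3 = (-30, 115, +0.1).
Determinant of the coordinate differences = 125·115 − (-30)·120 = 17975.
∂h/∂x = [(+0.2)·115 − (+0.1)·120] / 17975 = +0.0006120
∂h/∂y = [125·(+0.1) − (-30)·(+0.2)] / 17975 = +0.001029
|∇h| = √(0.0006120² + 0.001029²) = 0.001197

0.00120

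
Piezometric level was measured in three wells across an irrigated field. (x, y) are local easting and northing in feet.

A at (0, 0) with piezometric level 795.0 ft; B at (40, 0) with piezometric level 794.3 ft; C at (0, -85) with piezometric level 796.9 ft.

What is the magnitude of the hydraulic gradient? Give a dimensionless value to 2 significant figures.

∂h/∂x = (794.3 − 795.0) / (40 − 0) = -0.01750
∂h/∂y = (796.9 − 795.0) / (-85 − 0) = -0.02235
|∇h| = √(-0.01750² + -0.02235²) = 0.02839

0.028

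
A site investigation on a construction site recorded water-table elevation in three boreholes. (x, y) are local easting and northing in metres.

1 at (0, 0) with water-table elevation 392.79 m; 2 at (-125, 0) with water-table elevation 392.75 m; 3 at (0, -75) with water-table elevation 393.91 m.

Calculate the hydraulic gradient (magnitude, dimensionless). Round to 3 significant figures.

∂h/∂x = (392.75 − 392.79) / (-125 − 0) = +0.0003200
∂h/∂y = (393.91 − 392.79) / (-75 − 0) = -0.01493
|∇h| = √(0.0003200² + -0.01493²) = 0.01493

0.0149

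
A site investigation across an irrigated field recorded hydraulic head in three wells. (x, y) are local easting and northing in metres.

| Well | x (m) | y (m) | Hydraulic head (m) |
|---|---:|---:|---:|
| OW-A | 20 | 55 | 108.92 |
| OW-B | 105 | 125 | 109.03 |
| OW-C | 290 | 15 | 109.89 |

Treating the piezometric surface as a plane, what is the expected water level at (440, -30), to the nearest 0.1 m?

Three-point gradient (reference OW-A): Δ to OW-B = (85, 70, +0.11), Δ to OW-C = (270, -40, +0.97).
∂h/∂x = +0.003242, ∂h/∂y = -0.002365 (det = -22300).
h(440, -30) = 108.92 + (+0.003242)·(420) + (-0.002365)·(-85) = 108.92 +1.362 +0.201 = 110.483 m.

110.5 m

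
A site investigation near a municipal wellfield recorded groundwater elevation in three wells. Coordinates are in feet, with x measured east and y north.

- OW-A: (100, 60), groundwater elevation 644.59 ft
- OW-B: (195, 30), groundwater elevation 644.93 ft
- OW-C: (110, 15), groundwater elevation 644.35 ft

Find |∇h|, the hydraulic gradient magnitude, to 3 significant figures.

0.00869

Three-point gradient (reference OW-A): Δ to OW-B = (95, -30, +0.34), Δ to OW-C = (10, -45, -0.24).
∂h/∂x = +0.005660, ∂h/∂y = +0.006591 (det = -3975).
|∇h| = √(0.005660² + 0.006591²) = 0.008688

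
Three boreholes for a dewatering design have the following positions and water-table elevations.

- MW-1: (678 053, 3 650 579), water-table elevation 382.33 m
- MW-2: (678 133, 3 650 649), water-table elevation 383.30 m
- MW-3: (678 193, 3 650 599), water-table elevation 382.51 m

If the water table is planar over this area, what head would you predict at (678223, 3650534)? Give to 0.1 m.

381.5 m

With h = a·x + b·y + c and MW-1 as origin, the differences give:
  80·a + 70·b = +0.97
  140·a + 20·b = +0.18
Eliminate b (×20 and ×70, subtract): -8200·a = 6.800 → a = ∂h/∂x = -0.0008293
Back-substitute: b = ∂h/∂y = +0.01480.
h(678223, 3650534) = 382.33 + (-0.0008293)·(170) + (+0.01480)·(-45) = 382.33 -0.141 -0.666 = 381.523 m.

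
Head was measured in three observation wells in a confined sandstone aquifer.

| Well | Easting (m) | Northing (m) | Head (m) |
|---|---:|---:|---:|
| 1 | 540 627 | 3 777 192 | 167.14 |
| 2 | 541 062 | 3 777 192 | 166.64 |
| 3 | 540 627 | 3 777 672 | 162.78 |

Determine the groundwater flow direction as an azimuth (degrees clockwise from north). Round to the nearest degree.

∂h/∂x = (166.64 − 167.14) / (541062 − 540627) = -0.001149
∂h/∂y = (162.78 − 167.14) / (3777672 − 3777192) = -0.009083
Flow direction (−∇h) has components (+0.001149 E, +0.009083 N).
Azimuth = atan2(E, N) = atan2(+0.001149, +0.009083) = 7.2° ≈ 007°.

007°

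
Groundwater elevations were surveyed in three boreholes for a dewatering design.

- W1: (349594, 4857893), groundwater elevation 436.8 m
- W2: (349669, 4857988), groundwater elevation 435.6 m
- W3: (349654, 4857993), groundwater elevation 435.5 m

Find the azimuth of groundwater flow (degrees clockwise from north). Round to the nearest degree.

352°

Three-point gradient (reference W1): Δ to W2 = (75, 95, -1.2), Δ to W3 = (60, 100, -1.3).
∂h/∂x = +0.001944, ∂h/∂y = -0.01417 (det = 1800).
Flow direction (−∇h) has components (-0.001944 E, +0.01417 N).
Azimuth = atan2(E, N) = atan2(-0.001944, +0.01417) = 352.2° ≈ 352°.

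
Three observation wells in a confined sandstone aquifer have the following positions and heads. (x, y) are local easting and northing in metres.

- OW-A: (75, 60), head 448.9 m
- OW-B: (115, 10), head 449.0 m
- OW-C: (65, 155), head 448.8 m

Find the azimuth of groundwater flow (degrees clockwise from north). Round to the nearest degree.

With h = a·x + b·y + c and OW-A as origin, the differences give:
  40·a + (-50)·b = +0.1
  (-10)·a + 95·b = -0.1
Eliminate b (×95 and ×(-50), subtract): 3300·a = 4.50 → a = ∂h/∂x = +0.001364
Back-substitute: b = ∂h/∂y = -0.0009091.
Flow direction (−∇h) has components (-0.001364 E, +0.0009091 N).
Azimuth = atan2(E, N) = atan2(-0.001364, +0.0009091) = 303.7° ≈ 304°.

304°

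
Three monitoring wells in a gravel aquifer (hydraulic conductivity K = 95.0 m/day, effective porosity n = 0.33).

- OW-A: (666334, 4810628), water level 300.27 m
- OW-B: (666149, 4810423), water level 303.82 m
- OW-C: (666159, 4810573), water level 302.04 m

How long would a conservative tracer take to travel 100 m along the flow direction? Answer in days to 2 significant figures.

26 days

Differences from OW-A: to OW-B (Δx, Δy, Δh) = (-185, -205, +3.55); to OW-C = (-175, -55, +1.77).
Solve a·Δx + b·Δy = Δh: det = (-185)·(-55) − (-175)·(-205) = -25700.
∂h/∂x = [(+3.55)·(-55) − (+1.77)·(-205)] / -25700 = -0.006521
∂h/∂y = [(-185)·(+1.77) − (-175)·(+3.55)] / -25700 = -0.01143
|∇h| = √(-0.006521² + -0.01143²) = 0.01316
Seepage velocity v = K·i/n = 95.0 × 0.01316 / 0.33 = 3.788 m/day.
t = 100 / 3.788 = 26.4 days.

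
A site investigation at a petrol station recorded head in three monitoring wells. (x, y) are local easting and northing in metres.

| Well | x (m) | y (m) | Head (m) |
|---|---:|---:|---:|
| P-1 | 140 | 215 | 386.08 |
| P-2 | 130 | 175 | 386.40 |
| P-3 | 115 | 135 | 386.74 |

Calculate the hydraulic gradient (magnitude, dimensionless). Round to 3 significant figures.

0.00806

Differences from P-1: to P-2 (Δx, Δy, Δh) = (-10, -40, +0.32); to P-3 = (-25, -80, +0.66).
Solve a·Δx + b·Δy = Δh: det = (-10)·(-80) − (-25)·(-40) = -200.
∂h/∂x = [(+0.32)·(-80) − (+0.66)·(-40)] / -200 = -0.004000
∂h/∂y = [(-10)·(+0.66) − (-25)·(+0.32)] / -200 = -0.007000
|∇h| = √(-0.004000² + -0.007000²) = 0.008062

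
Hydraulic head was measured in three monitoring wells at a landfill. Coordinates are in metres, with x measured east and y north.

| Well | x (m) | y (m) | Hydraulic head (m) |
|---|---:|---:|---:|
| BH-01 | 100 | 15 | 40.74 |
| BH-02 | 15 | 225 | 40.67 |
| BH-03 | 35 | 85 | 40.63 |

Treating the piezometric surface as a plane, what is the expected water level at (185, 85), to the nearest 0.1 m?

Taking BH-01 as reference: BH-02−BH-01 = (-85, 210, -0.07); BH-03−BH-01 = (-65, 70, -0.11).
Determinant of the coordinate differences = (-85)·70 − (-65)·210 = 7700.
∂h/∂x = [(-0.07)·70 − (-0.11)·210] / 7700 = +0.002364
∂h/∂y = [(-85)·(-0.11) − (-65)·(-0.07)] / 7700 = +0.0006234
h(185, 85) = 40.74 + (+0.002364)·(85) + (+0.0006234)·(70) = 40.74 +0.201 +0.044 = 40.985 m.

41.0 m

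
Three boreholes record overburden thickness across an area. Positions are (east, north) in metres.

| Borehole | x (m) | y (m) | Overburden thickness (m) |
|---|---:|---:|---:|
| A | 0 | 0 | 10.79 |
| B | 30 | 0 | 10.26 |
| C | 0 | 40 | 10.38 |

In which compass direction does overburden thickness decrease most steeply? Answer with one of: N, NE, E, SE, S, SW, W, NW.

NE

∂d/∂x = (10.26 − 10.79) / (30 − 0) = -0.01767
∂d/∂y = (10.38 − 10.79) / (40 − 0) = -0.01025
Steepest decrease is along −∇f = (+0.01767 E, +0.01025 N) → northeast.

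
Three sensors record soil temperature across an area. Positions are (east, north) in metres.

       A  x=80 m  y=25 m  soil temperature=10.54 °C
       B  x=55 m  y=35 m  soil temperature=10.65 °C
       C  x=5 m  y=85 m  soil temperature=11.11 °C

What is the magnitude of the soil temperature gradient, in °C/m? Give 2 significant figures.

Taking A as reference: B−A = (-25, 10, +0.11); C−A = (-75, 60, +0.57).
Determinant of the coordinate differences = (-25)·60 − (-75)·10 = -750.
∂T/∂x = [(+0.11)·60 − (+0.57)·10] / -750 = -0.001200
∂T/∂y = [(-25)·(+0.57) − (-75)·(+0.11)] / -750 = +0.008000
|∇f| = √(-0.001200² + 0.008000²) = 0.008089 °C/m

0.0081 °C/m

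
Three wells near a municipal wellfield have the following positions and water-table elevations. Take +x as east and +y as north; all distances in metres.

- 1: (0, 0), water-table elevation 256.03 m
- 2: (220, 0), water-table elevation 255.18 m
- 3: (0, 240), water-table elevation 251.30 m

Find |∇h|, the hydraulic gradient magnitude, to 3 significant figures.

∂h/∂x = (255.18 − 256.03) / (220 − 0) = -0.003864
∂h/∂y = (251.30 − 256.03) / (240 − 0) = -0.01971
|∇h| = √(-0.003864² + -0.01971²) = 0.02009

0.0201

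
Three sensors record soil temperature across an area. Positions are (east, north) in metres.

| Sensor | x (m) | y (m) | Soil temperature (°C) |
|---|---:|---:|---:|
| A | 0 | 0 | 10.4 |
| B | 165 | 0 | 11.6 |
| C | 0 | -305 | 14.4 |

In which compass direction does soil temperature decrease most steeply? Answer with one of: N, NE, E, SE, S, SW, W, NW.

∂T/∂x = (11.6 − 10.4) / (165 − 0) = +0.007273
∂T/∂y = (14.4 − 10.4) / (-305 − 0) = -0.01311
Steepest decrease is along −∇f = (-0.007273 E, +0.01311 N) → northwest.

NW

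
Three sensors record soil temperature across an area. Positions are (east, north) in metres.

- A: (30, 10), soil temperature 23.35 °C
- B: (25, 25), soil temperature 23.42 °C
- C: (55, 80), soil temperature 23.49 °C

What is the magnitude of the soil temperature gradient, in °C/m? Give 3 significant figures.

Taking A as reference: B−A = (-5, 15, +0.07); C−A = (25, 70, +0.14).
Solve a·Δx + b·Δy = ΔT: det = (-5)·70 − 25·15 = -725.
∂T/∂x = [(+0.07)·70 − (+0.14)·15] / -725 = -0.003862
∂T/∂y = [(-5)·(+0.14) − 25·(+0.07)] / -725 = +0.003379
|∇f| = √(-0.003862² + 0.003379²) = 0.005132 °C/m

0.00513 °C/m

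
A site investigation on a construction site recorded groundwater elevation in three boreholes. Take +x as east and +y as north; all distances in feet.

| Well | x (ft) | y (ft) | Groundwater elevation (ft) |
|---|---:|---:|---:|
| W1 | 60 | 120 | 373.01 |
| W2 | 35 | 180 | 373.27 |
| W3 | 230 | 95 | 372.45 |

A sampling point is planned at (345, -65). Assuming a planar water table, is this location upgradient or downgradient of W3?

downgradient

Taking W1 as reference: W2−W1 = (-25, 60, +0.26); W3−W1 = (170, -25, -0.56).
Solve a·Δx + b·Δy = Δh: det = (-25)·(-25) − 170·60 = -9575.
∂h/∂x = [(+0.26)·(-25) − (-0.56)·60] / -9575 = -0.002830
∂h/∂y = [(-25)·(-0.56) − 170·(+0.26)] / -9575 = +0.003154
Head at (345, -65) = 373.01 + (-0.002830)·(285) + (+0.003154)·(-185) = 371.62 ft.
That is lower than the 372.45 ft at W3, so the point is downgradient.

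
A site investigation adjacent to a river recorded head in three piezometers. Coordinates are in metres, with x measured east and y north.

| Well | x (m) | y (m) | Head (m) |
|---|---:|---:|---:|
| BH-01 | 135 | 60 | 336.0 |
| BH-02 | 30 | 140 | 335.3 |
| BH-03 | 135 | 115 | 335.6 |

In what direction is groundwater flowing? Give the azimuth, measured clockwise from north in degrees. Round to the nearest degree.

351°

Taking BH-01 as reference: BH-02−BH-01 = (-105, 80, -0.7); BH-03−BH-01 = (0, 55, -0.4).
Determinant of the coordinate differences = (-105)·55 − 0·80 = -5775.
∂h/∂x = [(-0.7)·55 − (-0.4)·80] / -5775 = +0.001126
∂h/∂y = [(-105)·(-0.4) − 0·(-0.7)] / -5775 = -0.007273
Flow direction (−∇h) has components (-0.001126 E, +0.007273 N).
Azimuth = atan2(E, N) = atan2(-0.001126, +0.007273) = 351.2° ≈ 351°.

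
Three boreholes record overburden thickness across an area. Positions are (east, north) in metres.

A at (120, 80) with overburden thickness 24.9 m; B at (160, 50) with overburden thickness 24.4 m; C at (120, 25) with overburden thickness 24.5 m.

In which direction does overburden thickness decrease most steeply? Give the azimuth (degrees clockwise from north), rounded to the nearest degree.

Differences from A: to B (Δx, Δy, Δh) = (40, -30, -0.5); to C = (0, -55, -0.4).
Determinant of the coordinate differences = 40·(-55) − 0·(-30) = -2200.
∂d/∂x = [(-0.5)·(-55) − (-0.4)·(-30)] / -2200 = -0.007045
∂d/∂y = [40·(-0.4) − 0·(-0.5)] / -2200 = +0.007273
Steepest decrease is along −∇f: components (+0.007045 E, -0.007273 N).
Azimuth = atan2(+0.007045, -0.007273) = 135.9° ≈ 136°.

136°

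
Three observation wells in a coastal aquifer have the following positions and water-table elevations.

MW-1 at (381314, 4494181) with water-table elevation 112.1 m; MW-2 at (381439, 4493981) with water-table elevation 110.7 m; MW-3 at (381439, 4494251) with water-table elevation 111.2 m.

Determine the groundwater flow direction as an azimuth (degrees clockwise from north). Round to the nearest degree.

103°

Three-point gradient (reference MW-1): Δ to MW-2 = (125, -200, -1.4), Δ to MW-3 = (125, 70, -0.9).
∂h/∂x = -0.008237, ∂h/∂y = +0.001852 (det = 33750).
Flow direction (−∇h) has components (+0.008237 E, -0.001852 N).
Azimuth = atan2(E, N) = atan2(+0.008237, -0.001852) = 102.7° ≈ 103°.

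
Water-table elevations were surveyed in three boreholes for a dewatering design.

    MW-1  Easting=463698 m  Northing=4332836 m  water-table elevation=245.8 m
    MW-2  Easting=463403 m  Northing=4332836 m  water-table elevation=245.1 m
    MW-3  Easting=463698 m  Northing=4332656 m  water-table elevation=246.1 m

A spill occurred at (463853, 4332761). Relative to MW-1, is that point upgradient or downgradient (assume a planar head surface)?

upgradient

∂h/∂x = (245.1 − 245.8) / (463403 − 463698) = +0.002373
∂h/∂y = (246.1 − 245.8) / (4332656 − 4332836) = -0.001667
Head at (463853, 4332761) = 245.8 + (+0.002373)·(155) + (-0.001667)·(-75) = 246.29 m.
That is higher than the 245.8 m at MW-1, so the point is upgradient.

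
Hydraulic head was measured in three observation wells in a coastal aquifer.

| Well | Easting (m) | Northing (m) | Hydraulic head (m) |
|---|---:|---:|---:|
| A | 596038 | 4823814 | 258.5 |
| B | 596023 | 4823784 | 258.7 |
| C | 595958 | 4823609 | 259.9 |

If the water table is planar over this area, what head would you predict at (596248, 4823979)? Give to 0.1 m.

257.6 m

Three-point gradient (reference A): Δ to B = (-15, -30, +0.2), Δ to C = (-80, -205, +1.4).
∂h/∂x = +0.001481, ∂h/∂y = -0.007407 (det = 675).
h(596248, 4823979) = 258.5 + (+0.001481)·(210) + (-0.007407)·(165) = 258.5 +0.311 -1.222 = 257.589 m.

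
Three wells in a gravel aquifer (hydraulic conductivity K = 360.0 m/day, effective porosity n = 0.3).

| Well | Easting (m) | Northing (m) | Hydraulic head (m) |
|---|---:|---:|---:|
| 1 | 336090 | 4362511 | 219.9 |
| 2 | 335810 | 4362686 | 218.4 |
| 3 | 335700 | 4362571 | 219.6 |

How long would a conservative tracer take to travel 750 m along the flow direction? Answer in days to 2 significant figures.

With h = a·x + b·y + c and 1 as origin, the differences give:
  (-280)·a + 175·b = -1.5
  (-390)·a + 60·b = -0.3
Eliminate b (×60 and ×175, subtract): 51450·a = -37.50 → a = ∂h/∂x = -0.0007289
Back-substitute: b = ∂h/∂y = -0.009738.
|∇h| = √(-0.0007289² + -0.009738²) = 0.009765
Seepage velocity v = K·i/n = 360.0 × 0.009765 / 0.3 = 11.72 m/day.
t = 750 / 11.72 = 63.99 days.

64 days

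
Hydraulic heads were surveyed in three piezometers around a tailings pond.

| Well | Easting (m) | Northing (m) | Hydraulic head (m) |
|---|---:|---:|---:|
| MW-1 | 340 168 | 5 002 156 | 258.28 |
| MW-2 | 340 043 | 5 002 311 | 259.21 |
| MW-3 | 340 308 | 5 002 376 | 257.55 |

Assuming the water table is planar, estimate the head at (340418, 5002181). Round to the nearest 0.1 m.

256.7 m

With h = a·x + b·y + c and MW-1 as origin, the differences give:
  (-125)·a + 155·b = +0.93
  140·a + 220·b = -0.73
Eliminate b (×220 and ×155, subtract): -49200·a = 317.750 → a = ∂h/∂x = -0.006458
Back-substitute: b = ∂h/∂y = +0.0007917.
h(340418, 5002181) = 258.28 + (-0.006458)·(250) + (+0.0007917)·(25) = 258.28 -1.615 +0.020 = 256.685 m.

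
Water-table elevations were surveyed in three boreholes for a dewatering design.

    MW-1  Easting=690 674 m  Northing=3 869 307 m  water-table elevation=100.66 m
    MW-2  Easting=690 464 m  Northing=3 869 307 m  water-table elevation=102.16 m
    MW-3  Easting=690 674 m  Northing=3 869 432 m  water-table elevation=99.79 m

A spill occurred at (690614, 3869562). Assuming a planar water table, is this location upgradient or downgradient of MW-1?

∂h/∂x = (102.16 − 100.66) / (690464 − 690674) = -0.007143
∂h/∂y = (99.79 − 100.66) / (3869432 − 3869307) = -0.006960
Head at (690614, 3869562) = 100.66 + (-0.007143)·(-60) + (-0.006960)·(255) = 99.31 m.
That is lower than the 100.66 m at MW-1, so the point is downgradient.

downgradient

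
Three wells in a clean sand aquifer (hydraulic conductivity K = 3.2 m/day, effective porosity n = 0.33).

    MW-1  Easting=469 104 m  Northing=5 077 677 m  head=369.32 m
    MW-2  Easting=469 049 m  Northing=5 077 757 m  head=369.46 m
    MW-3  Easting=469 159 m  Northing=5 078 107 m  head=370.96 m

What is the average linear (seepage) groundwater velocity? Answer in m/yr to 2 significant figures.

15 m/yr

Three-point gradient (reference MW-1): Δ to MW-2 = (-55, 80, +0.14), Δ to MW-3 = (55, 430, +1.64).
∂h/∂x = +0.002531, ∂h/∂y = +0.003490 (det = -28050).
|∇h| = √(0.002531² + 0.003490²) = 0.004311
Seepage velocity v = K·i/n = 3.2 × 0.004311 / 0.33 = 0.0418 m/day = 15.27 m/yr.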